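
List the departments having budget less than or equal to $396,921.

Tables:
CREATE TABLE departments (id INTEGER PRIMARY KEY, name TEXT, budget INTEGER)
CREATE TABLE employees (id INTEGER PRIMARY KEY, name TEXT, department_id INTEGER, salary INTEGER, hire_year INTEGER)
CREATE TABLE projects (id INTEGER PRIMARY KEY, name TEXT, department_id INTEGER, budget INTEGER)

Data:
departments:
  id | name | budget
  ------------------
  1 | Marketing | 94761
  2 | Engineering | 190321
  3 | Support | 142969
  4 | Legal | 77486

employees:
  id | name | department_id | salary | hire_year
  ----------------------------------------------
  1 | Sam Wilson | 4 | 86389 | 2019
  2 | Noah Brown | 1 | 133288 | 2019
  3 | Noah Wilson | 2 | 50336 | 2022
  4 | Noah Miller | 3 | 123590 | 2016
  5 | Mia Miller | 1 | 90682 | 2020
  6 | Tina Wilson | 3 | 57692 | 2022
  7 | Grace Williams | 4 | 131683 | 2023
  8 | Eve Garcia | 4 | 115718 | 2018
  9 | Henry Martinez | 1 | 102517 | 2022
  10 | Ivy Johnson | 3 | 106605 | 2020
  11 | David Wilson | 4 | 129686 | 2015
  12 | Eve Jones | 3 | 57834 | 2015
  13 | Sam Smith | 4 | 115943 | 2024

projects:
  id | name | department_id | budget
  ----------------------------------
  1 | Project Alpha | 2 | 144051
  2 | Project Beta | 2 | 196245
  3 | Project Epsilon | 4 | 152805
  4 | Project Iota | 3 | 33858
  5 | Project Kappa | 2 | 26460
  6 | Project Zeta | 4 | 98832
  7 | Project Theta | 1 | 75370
SELECT name, budget FROM departments WHERE budget <= 396921

Execution result:
name | budget
Marketing | 94761
Engineering | 190321
Support | 142969
Legal | 77486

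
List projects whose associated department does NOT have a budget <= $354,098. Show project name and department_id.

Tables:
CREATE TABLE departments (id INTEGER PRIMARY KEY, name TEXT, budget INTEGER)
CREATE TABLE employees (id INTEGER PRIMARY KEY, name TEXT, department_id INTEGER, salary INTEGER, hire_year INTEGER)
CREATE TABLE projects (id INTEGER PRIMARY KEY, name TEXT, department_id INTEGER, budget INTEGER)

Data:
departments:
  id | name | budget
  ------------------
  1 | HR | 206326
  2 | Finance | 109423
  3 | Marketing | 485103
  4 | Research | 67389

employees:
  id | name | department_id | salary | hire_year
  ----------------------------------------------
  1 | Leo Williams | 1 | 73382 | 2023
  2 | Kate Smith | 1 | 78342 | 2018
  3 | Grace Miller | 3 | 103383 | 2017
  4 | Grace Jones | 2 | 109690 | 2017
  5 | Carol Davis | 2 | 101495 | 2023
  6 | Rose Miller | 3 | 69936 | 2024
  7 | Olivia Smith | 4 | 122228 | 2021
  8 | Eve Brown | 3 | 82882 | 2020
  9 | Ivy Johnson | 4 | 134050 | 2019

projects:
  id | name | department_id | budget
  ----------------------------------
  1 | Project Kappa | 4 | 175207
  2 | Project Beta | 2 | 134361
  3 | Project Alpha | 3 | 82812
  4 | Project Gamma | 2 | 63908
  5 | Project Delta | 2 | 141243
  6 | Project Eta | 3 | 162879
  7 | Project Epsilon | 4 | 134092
SELECT name, department_id FROM projects WHERE department_id NOT IN (SELECT id FROM departments WHERE budget <= 354098)

Execution result:
name | department_id
Project Alpha | 3
Project Eta | 3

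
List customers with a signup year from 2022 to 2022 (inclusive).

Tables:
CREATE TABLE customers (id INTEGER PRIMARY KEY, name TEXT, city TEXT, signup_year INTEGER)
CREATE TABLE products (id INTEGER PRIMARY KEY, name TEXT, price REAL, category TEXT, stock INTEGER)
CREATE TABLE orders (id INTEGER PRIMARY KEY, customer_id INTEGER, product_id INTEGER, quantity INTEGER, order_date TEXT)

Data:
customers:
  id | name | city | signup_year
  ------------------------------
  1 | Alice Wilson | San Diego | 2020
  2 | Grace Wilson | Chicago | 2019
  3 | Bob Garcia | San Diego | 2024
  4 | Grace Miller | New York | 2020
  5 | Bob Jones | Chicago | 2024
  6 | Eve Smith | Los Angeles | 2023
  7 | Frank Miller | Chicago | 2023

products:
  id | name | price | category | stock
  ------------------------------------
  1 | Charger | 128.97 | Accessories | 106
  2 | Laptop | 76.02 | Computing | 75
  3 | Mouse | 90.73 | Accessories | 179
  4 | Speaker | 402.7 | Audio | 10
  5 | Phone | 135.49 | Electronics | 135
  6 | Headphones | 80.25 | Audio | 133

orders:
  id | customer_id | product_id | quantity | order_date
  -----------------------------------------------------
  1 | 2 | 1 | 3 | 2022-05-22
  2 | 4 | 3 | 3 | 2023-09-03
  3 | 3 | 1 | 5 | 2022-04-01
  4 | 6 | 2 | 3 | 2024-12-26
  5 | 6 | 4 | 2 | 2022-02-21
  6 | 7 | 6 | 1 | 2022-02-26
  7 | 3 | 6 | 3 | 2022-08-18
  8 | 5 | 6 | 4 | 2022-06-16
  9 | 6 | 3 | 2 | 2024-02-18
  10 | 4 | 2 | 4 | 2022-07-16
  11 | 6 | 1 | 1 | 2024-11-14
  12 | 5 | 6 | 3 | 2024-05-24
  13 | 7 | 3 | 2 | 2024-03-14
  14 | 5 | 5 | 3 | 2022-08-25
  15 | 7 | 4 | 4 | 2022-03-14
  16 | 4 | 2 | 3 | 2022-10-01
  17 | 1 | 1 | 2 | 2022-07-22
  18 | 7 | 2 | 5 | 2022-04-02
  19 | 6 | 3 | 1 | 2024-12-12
SELECT name, signup_year FROM customers WHERE signup_year BETWEEN 2022 AND 2022

Execution result:
(no rows)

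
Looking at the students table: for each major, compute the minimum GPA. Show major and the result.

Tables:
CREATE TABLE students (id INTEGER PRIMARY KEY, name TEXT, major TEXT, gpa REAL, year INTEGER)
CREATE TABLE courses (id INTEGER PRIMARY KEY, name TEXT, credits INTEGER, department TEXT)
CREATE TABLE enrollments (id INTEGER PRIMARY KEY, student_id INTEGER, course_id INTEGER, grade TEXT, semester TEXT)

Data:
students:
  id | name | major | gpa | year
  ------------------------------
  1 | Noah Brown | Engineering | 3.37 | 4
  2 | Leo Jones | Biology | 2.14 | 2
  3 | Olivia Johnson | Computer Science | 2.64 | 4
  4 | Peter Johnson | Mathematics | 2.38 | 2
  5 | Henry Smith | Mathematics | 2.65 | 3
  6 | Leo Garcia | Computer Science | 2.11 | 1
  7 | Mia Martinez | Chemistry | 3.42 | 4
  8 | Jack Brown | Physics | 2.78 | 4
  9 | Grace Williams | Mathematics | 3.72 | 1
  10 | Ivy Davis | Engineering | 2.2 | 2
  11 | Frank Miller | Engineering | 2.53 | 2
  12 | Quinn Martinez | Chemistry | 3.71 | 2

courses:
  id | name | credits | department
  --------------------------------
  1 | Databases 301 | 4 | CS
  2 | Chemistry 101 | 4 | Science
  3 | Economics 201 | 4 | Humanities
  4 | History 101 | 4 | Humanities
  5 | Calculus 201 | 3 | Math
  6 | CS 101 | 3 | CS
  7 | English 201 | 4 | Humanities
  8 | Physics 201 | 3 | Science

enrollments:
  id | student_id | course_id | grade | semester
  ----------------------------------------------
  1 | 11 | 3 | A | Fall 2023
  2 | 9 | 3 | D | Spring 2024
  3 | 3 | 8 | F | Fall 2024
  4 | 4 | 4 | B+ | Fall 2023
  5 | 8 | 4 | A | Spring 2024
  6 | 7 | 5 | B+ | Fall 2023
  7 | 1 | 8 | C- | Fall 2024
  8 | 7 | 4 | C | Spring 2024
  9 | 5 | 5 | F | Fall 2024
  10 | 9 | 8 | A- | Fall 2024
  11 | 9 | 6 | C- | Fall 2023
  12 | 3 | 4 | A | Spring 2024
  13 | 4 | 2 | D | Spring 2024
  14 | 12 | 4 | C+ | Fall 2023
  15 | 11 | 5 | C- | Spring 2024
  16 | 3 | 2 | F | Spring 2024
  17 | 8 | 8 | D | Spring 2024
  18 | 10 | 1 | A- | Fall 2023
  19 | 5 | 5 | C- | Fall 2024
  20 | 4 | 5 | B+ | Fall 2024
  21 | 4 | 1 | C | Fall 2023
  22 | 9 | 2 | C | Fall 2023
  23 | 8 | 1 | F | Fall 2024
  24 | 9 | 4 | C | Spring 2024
SELECT major, MIN(gpa) AS min_gpa FROM students GROUP BY major

Execution result:
major | min_gpa
Biology | 2.14
Chemistry | 3.42
Computer Science | 2.11
Engineering | 2.20
Mathematics | 2.38
Physics | 2.78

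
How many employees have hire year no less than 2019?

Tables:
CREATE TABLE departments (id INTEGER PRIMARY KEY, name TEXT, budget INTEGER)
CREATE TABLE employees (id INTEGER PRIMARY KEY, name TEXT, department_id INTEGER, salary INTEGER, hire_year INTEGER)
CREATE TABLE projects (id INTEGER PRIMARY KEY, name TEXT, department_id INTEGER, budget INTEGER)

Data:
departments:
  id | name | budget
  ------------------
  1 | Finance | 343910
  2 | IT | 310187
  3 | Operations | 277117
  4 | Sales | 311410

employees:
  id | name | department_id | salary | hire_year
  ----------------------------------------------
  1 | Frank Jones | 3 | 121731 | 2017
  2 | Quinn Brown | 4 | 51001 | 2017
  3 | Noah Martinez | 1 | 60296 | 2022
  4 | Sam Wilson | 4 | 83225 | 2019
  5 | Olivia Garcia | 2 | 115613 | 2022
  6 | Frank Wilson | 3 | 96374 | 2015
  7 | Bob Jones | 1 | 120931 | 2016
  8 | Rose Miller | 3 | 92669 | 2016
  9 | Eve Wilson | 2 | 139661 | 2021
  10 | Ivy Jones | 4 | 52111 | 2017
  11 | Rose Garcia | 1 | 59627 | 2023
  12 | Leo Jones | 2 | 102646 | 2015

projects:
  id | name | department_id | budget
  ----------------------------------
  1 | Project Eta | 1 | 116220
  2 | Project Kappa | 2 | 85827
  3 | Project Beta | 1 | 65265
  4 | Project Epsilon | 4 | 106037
SELECT COUNT(*) FROM employees WHERE hire_year >= 2019

Execution result:
5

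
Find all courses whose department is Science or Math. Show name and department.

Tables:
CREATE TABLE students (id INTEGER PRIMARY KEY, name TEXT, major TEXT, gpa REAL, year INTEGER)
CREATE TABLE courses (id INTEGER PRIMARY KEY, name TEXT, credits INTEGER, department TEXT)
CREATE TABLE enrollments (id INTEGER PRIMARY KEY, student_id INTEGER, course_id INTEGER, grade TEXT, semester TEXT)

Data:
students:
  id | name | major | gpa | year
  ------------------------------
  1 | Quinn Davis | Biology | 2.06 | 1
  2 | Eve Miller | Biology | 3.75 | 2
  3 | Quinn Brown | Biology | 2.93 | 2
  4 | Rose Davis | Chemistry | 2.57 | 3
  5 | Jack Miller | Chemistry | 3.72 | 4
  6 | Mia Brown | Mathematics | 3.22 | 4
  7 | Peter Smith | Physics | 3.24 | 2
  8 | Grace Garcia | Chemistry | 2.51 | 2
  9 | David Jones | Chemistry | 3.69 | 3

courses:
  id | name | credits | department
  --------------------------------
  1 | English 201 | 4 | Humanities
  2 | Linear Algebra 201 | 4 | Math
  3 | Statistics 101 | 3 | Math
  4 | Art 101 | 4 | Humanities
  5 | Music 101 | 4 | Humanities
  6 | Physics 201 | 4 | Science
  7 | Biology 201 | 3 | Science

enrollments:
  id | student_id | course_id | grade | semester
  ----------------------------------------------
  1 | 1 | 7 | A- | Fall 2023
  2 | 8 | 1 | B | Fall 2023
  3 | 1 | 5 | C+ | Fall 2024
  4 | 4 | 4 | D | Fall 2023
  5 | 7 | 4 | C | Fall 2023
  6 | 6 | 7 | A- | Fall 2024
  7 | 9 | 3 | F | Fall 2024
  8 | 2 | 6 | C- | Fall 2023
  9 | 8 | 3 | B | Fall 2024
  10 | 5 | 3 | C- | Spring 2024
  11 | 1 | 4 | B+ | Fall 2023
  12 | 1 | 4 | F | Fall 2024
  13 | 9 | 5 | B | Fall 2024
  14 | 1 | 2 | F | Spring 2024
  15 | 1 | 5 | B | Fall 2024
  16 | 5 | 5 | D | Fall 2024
SELECT name, department FROM courses WHERE department IN ('Science', 'Math')

Execution result:
name | department
Linear Algebra 201 | Math
Statistics 101 | Math
Physics 201 | Science
Biology 201 | Science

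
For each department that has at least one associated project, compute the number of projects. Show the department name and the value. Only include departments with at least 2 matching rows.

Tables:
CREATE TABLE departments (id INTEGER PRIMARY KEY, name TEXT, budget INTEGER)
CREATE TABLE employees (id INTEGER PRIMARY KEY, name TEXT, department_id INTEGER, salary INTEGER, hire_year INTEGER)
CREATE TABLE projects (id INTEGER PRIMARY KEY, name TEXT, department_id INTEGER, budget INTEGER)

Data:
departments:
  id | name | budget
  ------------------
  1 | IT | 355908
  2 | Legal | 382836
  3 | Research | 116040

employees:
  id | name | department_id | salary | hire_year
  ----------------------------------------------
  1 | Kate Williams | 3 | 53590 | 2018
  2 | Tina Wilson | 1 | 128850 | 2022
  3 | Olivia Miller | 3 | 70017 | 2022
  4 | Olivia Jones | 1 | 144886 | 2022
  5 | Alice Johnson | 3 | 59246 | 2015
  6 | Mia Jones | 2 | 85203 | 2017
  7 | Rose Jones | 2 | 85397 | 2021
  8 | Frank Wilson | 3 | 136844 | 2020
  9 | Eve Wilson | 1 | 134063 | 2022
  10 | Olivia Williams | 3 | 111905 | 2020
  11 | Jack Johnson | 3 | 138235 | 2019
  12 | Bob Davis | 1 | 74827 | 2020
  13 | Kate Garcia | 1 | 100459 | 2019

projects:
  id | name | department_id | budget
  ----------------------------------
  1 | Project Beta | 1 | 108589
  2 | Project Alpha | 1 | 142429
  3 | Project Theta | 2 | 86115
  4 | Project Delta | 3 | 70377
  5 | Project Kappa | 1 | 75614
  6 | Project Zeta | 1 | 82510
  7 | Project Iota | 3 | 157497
SELECT p.name, COUNT(*) AS n FROM projects c JOIN departments p ON c.department_id = p.id GROUP BY p.id, p.name HAVING COUNT(*) >= 2

Execution result:
name | n
IT | 4
Research | 2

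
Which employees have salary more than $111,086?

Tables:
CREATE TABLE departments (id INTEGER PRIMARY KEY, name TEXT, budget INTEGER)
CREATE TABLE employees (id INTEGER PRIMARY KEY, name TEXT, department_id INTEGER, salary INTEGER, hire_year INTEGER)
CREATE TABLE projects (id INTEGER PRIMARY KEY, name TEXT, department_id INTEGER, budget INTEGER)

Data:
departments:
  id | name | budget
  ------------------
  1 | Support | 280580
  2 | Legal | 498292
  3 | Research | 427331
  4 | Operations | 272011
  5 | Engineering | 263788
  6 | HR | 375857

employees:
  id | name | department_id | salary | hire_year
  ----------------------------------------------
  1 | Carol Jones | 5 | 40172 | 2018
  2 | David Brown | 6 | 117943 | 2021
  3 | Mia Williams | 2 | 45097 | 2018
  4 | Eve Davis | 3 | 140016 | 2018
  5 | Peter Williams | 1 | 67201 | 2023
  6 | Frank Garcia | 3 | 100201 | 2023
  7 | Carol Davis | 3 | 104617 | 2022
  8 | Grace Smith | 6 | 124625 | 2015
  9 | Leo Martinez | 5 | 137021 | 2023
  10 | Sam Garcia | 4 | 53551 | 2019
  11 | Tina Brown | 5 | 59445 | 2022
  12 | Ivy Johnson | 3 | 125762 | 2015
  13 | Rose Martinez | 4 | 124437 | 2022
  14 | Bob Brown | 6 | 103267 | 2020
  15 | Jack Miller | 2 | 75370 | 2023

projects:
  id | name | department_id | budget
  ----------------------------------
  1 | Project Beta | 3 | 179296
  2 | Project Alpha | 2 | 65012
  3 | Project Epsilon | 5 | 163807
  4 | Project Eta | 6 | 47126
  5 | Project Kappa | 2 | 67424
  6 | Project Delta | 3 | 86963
SELECT name, salary FROM employees WHERE salary > 111086

Execution result:
name | salary
David Brown | 117943
Eve Davis | 140016
Grace Smith | 124625
Leo Martinez | 137021
Ivy Johnson | 125762
Rose Martinez | 124437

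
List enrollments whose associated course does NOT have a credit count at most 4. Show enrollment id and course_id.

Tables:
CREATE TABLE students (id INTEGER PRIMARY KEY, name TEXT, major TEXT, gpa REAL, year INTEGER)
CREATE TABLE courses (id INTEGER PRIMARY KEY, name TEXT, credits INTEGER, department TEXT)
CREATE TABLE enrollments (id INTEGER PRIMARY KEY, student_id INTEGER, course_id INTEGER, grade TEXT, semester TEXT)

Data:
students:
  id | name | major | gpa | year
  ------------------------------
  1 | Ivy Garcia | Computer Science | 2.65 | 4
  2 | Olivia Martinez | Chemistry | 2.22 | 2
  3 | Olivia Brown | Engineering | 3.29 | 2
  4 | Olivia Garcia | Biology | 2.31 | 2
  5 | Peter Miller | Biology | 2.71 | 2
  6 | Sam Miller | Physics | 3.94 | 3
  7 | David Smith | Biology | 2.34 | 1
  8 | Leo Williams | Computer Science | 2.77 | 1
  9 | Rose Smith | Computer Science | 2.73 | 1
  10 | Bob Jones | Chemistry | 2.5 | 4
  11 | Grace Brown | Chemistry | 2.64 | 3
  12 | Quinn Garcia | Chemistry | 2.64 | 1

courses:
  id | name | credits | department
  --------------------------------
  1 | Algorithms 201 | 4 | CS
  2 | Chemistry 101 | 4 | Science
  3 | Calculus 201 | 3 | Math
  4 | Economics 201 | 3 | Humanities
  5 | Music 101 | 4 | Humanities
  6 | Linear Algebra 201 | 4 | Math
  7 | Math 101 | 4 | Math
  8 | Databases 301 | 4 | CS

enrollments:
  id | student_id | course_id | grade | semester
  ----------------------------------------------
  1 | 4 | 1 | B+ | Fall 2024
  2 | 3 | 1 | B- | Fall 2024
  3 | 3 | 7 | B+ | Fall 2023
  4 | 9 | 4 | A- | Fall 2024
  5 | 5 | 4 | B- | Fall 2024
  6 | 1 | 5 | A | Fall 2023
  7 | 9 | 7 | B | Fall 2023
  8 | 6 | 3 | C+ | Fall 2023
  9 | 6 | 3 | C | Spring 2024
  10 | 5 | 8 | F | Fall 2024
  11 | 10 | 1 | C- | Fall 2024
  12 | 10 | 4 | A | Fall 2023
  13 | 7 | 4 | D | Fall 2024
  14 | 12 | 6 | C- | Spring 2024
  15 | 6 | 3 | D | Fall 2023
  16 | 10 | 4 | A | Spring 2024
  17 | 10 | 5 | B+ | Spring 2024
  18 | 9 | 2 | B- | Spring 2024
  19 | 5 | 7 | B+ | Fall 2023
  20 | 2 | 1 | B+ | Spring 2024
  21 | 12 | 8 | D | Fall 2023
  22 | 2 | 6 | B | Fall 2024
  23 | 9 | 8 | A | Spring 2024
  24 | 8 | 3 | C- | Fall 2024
SELECT id, course_id FROM enrollments WHERE course_id NOT IN (SELECT id FROM courses WHERE credits <= 4)

Execution result:
(no rows)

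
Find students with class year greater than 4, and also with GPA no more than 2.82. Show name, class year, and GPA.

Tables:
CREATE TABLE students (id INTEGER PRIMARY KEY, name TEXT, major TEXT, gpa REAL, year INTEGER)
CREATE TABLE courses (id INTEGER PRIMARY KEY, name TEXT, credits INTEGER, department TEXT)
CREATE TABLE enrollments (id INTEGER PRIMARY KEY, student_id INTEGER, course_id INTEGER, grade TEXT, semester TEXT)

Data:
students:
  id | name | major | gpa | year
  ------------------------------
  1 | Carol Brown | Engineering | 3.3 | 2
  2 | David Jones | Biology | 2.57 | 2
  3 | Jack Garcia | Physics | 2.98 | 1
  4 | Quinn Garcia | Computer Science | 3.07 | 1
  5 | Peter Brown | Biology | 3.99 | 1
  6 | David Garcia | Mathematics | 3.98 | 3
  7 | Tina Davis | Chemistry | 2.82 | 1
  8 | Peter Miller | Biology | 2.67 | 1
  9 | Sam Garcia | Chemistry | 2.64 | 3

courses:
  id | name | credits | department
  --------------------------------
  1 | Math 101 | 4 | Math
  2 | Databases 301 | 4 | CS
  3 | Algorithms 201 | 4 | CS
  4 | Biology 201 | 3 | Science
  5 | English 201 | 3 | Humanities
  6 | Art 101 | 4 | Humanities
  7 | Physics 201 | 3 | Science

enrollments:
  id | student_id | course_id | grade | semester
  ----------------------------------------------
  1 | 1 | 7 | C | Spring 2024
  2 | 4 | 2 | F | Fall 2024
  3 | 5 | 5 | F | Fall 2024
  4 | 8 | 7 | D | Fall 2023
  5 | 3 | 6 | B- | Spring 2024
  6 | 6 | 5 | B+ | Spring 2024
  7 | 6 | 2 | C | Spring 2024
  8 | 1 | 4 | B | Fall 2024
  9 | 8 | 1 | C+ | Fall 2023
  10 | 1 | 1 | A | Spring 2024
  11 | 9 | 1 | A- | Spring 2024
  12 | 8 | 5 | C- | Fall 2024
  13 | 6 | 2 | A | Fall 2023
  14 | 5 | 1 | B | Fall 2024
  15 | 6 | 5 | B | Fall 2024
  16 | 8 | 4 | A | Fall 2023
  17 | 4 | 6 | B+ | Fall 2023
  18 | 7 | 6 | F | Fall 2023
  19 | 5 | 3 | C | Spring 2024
SELECT name, year, gpa FROM students WHERE year > 4 AND gpa <= 2.82

Execution result:
(no rows)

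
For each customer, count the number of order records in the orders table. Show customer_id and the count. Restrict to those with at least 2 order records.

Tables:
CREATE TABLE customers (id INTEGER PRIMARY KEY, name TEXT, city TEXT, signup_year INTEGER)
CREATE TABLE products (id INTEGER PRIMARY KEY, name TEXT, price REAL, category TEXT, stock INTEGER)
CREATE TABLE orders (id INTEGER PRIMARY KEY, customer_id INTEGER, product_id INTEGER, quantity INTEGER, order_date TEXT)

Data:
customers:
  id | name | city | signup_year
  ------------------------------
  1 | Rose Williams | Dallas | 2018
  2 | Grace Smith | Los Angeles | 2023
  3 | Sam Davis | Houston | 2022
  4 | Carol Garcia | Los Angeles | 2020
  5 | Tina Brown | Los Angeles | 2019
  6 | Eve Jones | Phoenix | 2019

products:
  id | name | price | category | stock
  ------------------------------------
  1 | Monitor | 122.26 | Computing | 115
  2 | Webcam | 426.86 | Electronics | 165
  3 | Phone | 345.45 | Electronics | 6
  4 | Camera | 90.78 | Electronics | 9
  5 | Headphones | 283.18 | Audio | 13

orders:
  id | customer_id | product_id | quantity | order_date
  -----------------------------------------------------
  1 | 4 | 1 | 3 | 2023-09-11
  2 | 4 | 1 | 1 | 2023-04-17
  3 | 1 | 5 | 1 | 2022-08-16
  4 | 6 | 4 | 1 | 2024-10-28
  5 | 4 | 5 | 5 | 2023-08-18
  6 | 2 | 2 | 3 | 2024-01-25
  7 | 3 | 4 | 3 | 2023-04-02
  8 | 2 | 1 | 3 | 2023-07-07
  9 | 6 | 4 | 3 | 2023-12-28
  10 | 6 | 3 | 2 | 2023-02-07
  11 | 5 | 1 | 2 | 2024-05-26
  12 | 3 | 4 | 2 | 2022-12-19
SELECT customer_id, COUNT(*) AS order_count FROM orders GROUP BY customer_id HAVING COUNT(*) >= 2

Execution result:
customer_id | order_count
2 | 2
3 | 2
4 | 3
6 | 3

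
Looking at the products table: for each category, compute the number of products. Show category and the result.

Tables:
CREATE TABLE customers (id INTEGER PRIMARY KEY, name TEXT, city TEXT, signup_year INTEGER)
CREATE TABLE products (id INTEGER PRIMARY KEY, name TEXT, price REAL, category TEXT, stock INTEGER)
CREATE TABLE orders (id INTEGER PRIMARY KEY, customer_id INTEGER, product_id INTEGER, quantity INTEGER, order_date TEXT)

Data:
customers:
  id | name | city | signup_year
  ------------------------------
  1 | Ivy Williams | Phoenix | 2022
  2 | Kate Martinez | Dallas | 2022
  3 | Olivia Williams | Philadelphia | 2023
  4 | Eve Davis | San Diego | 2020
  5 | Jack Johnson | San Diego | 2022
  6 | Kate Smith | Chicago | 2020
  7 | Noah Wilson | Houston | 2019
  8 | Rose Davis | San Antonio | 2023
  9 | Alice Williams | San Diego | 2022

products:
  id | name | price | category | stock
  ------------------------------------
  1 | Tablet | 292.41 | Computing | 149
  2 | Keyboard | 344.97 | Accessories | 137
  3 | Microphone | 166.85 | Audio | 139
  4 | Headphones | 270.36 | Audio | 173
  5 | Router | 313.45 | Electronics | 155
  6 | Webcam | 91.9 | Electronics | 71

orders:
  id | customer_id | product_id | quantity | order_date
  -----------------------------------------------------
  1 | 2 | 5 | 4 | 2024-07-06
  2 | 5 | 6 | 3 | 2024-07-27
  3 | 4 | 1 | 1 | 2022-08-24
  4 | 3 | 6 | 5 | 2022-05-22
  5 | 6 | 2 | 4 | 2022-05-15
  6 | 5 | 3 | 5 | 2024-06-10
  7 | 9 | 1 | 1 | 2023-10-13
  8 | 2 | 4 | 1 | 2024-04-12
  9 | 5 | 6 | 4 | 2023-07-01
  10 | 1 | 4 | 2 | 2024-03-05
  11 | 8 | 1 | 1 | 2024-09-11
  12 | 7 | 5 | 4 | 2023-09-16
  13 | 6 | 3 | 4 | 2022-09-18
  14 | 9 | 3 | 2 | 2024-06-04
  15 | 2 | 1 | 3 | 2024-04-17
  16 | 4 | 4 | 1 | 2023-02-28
SELECT category, COUNT(*) AS n FROM products GROUP BY category

Execution result:
category | n
Accessories | 1
Audio | 2
Computing | 1
Electronics | 2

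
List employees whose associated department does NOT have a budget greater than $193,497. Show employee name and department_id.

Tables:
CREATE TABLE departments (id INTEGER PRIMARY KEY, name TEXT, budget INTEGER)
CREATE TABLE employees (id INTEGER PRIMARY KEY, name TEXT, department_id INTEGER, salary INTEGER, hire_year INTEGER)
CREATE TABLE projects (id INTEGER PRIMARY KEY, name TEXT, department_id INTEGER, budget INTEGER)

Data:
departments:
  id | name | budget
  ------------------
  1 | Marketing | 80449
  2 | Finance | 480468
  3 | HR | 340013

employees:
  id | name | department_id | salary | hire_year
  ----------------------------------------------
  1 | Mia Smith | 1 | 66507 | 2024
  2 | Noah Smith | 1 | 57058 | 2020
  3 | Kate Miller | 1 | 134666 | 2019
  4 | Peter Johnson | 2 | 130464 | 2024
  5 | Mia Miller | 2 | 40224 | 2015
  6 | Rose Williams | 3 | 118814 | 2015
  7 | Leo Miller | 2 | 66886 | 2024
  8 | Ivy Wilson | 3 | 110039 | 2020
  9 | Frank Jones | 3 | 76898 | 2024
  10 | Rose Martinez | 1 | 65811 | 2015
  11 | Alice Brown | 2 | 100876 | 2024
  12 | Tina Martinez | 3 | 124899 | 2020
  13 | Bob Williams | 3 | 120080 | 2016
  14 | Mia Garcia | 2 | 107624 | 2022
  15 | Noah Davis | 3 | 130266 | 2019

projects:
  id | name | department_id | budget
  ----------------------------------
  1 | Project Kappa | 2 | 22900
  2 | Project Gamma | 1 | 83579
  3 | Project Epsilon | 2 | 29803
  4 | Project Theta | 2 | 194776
SELECT name, department_id FROM employees WHERE department_id NOT IN (SELECT id FROM departments WHERE budget > 193497)

Execution result:
name | department_id
Mia Smith | 1
Noah Smith | 1
Kate Miller | 1
Rose Martinez | 1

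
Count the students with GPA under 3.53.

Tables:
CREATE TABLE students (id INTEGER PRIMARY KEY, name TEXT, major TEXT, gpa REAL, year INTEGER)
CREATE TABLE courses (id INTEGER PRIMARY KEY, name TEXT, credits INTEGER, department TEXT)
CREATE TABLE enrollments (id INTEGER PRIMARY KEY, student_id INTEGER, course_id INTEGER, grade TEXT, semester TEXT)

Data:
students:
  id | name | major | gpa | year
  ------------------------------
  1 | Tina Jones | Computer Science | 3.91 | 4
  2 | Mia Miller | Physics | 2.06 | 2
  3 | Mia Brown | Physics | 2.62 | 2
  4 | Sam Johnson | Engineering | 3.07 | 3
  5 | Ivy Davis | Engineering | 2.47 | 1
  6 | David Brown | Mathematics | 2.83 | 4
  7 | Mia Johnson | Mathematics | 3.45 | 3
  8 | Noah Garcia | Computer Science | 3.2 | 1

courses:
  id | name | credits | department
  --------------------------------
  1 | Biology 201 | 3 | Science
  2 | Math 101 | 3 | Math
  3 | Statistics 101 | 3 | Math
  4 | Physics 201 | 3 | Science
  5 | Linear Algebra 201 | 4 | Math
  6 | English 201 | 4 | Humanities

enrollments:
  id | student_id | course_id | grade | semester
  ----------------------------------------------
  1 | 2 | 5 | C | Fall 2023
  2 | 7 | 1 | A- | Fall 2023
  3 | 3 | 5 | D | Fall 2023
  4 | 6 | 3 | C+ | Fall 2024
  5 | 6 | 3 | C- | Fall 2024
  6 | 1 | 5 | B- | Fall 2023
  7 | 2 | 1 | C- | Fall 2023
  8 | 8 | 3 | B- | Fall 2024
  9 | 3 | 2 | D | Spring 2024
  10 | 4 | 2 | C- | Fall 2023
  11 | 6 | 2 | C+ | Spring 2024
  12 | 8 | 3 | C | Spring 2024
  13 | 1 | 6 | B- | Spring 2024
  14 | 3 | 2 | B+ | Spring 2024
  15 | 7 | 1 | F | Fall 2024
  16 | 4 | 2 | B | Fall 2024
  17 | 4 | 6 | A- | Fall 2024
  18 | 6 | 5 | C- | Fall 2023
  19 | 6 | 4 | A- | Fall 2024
SELECT COUNT(*) FROM students WHERE gpa < 3.53

Execution result:
7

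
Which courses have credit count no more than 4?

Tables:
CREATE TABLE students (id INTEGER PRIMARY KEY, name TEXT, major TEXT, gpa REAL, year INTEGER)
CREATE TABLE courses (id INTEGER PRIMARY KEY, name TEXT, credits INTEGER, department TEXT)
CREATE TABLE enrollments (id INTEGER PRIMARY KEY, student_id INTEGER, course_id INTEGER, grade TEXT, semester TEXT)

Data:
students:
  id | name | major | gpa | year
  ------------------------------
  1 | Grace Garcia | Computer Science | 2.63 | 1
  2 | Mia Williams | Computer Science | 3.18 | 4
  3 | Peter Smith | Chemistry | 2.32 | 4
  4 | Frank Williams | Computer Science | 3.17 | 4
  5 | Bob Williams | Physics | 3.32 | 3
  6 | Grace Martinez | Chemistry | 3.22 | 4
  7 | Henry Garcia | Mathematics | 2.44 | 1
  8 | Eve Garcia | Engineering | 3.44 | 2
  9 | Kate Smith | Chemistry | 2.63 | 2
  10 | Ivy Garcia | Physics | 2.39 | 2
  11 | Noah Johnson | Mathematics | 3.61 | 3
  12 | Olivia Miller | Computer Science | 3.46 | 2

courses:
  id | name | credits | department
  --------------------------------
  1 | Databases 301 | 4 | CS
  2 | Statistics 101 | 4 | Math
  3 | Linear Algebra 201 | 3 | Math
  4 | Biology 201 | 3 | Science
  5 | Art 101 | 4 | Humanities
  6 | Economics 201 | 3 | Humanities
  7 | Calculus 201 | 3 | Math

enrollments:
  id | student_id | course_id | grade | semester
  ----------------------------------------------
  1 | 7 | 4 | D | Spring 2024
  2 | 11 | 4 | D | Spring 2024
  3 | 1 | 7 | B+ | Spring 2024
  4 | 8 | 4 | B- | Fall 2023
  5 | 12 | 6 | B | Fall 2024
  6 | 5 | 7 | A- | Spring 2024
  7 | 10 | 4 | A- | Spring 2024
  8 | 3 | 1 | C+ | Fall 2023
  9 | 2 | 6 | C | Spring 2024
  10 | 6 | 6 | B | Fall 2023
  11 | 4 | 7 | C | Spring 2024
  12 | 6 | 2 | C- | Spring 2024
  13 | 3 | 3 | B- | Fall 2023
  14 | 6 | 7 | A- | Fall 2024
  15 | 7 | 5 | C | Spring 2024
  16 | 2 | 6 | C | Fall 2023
SELECT name, credits FROM courses WHERE credits <= 4

Execution result:
name | credits
Databases 301 | 4
Statistics 101 | 4
Linear Algebra 201 | 3
Biology 201 | 3
Art 101 | 4
Economics 201 | 3
Calculus 201 | 3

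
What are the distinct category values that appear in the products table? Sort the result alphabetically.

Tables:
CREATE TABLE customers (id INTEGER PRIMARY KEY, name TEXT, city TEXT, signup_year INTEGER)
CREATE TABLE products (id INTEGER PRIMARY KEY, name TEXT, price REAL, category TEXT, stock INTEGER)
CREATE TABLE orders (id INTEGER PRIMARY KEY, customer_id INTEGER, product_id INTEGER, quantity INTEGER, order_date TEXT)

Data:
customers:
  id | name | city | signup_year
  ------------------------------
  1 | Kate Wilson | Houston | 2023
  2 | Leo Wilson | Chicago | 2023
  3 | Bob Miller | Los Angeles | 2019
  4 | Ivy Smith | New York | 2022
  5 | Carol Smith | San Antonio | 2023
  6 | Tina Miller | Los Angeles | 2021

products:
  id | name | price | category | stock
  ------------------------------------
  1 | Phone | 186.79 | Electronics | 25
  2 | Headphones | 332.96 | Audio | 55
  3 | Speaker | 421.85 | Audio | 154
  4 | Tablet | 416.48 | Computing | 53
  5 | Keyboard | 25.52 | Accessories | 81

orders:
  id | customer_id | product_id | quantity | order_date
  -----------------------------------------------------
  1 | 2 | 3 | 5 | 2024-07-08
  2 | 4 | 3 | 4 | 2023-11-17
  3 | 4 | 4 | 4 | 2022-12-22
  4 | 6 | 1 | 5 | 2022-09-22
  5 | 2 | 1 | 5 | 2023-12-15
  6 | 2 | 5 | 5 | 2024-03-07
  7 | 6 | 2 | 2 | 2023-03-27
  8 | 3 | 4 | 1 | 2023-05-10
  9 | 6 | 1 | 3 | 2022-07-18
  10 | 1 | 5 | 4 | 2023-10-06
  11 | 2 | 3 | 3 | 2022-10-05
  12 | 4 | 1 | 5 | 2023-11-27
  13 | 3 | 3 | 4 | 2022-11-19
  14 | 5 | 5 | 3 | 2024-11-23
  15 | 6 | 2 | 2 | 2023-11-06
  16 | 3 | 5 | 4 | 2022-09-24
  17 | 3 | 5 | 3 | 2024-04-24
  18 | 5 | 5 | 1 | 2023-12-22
SELECT DISTINCT category FROM products ORDER BY category

Execution result:
category
Accessories
Audio
Computing
Electronics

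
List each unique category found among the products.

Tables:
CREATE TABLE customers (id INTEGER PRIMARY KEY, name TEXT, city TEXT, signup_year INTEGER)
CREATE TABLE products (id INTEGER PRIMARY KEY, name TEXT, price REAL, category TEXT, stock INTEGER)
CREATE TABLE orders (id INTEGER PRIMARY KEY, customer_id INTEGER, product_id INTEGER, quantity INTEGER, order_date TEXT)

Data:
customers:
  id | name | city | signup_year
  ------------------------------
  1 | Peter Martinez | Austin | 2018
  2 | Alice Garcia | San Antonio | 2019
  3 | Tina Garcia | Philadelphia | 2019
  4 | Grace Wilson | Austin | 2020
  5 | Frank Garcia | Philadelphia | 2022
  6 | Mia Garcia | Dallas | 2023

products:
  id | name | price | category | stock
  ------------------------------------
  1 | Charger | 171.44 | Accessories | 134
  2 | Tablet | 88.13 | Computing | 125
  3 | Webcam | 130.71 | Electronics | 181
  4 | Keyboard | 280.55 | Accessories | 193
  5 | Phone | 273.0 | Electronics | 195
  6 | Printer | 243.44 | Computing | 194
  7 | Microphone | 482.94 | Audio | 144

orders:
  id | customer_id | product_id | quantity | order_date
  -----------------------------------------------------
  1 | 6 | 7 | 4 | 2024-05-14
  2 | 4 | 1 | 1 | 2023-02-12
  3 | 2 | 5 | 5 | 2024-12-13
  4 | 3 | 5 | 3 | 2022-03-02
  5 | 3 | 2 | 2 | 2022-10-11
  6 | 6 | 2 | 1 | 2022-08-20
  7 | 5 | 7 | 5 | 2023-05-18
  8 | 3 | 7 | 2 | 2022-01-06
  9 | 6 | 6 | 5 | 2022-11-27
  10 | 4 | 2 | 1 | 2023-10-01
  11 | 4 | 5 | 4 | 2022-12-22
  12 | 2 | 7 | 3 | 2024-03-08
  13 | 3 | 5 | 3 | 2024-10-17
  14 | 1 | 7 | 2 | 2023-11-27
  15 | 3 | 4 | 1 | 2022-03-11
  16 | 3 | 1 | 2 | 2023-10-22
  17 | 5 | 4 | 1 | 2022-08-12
SELECT DISTINCT category FROM products

Execution result:
category
Accessories
Computing
Electronics
Audio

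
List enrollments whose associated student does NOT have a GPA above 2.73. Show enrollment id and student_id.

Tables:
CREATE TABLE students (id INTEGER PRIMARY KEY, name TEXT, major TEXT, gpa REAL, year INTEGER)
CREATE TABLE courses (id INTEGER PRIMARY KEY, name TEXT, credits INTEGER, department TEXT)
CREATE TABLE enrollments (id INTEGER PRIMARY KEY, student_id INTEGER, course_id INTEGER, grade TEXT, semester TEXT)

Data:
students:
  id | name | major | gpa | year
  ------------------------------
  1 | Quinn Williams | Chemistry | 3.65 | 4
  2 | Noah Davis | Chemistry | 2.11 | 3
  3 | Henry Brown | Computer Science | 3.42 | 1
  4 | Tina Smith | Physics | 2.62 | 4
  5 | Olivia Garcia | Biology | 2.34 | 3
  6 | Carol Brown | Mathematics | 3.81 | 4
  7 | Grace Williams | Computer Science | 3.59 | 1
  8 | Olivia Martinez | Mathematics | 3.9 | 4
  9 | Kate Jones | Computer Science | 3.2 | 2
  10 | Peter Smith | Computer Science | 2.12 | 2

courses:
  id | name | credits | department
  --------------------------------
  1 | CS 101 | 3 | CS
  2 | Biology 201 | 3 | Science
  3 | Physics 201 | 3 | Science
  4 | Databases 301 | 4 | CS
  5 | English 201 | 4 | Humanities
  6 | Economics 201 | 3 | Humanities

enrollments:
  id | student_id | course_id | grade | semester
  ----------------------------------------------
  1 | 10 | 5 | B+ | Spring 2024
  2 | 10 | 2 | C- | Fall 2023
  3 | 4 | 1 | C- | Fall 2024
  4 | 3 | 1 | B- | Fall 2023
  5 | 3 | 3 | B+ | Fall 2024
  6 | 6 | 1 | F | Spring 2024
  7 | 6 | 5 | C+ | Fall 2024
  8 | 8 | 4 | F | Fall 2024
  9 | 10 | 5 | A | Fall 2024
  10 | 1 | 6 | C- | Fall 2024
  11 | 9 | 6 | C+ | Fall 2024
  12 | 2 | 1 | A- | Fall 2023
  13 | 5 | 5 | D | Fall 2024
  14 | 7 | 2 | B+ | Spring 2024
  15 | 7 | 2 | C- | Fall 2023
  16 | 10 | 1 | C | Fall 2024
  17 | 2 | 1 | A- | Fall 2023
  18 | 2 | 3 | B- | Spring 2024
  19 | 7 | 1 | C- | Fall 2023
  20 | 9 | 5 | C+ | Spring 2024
SELECT id, student_id FROM enrollments WHERE student_id NOT IN (SELECT id FROM students WHERE gpa > 2.73)

Execution result:
id | student_id
1 | 10
2 | 10
3 | 4
9 | 10
12 | 2
13 | 5
16 | 10
17 | 2
18 | 2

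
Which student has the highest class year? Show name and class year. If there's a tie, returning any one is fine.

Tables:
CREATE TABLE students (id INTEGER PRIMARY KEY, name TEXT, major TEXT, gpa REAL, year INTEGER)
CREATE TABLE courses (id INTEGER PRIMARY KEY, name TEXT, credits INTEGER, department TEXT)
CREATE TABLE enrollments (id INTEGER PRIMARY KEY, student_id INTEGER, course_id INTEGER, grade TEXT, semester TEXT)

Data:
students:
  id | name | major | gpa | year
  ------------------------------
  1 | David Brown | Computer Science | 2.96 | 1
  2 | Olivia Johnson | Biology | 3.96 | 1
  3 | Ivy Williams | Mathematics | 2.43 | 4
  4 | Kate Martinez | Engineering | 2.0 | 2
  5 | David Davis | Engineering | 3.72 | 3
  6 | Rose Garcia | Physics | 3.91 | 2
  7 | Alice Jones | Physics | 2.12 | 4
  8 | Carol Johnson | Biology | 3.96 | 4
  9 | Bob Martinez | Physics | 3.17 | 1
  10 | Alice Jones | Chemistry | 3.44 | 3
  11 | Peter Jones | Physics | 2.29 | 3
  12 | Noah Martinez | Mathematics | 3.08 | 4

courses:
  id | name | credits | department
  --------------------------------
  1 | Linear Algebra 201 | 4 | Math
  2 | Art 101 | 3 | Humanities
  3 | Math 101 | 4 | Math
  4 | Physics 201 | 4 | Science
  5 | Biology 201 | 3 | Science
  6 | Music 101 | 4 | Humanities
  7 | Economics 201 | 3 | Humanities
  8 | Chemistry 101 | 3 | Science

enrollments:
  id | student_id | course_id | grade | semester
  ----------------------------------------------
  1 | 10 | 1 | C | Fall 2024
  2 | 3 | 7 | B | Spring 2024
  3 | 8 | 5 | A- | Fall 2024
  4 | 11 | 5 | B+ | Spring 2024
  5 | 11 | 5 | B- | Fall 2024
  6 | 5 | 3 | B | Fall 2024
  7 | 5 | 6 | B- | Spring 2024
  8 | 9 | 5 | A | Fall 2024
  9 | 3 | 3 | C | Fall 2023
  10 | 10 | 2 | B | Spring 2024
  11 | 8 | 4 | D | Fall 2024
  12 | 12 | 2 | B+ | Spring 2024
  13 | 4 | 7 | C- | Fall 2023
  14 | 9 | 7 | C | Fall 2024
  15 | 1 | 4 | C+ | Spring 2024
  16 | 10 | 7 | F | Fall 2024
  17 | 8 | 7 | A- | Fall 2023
SELECT name, year FROM students ORDER BY year DESC LIMIT 1

Execution result:
name | year
Ivy Williams | 4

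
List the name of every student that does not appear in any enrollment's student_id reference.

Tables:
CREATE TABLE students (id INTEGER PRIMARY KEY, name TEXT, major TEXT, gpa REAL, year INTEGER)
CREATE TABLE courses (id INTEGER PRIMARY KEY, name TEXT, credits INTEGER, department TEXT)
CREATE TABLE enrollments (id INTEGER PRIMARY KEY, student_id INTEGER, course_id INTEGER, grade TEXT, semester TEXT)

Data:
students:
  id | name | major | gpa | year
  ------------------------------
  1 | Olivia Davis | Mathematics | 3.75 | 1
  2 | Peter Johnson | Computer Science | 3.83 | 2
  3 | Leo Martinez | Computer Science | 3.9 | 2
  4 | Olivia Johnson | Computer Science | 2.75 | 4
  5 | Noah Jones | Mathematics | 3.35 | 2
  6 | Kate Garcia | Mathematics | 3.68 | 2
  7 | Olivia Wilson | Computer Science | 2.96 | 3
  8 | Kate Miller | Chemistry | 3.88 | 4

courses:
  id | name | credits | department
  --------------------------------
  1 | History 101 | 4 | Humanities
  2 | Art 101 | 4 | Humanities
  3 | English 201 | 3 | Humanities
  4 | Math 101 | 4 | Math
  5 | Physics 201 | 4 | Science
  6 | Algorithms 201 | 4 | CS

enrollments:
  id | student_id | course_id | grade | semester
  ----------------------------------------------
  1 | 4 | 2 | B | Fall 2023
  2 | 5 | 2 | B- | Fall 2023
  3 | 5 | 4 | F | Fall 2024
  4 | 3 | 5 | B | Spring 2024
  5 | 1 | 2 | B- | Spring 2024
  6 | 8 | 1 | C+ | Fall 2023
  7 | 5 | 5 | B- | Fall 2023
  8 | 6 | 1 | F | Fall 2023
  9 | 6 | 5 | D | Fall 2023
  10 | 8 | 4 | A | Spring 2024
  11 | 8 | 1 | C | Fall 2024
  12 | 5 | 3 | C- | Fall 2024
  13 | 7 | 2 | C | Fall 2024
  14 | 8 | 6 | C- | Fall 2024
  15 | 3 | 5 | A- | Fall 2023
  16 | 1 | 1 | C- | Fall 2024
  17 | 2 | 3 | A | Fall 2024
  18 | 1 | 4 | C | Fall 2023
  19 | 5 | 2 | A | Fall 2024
SELECT p.name FROM students p LEFT JOIN enrollments c ON c.student_id = p.id WHERE c.id IS NULL

Execution result:
(no rows)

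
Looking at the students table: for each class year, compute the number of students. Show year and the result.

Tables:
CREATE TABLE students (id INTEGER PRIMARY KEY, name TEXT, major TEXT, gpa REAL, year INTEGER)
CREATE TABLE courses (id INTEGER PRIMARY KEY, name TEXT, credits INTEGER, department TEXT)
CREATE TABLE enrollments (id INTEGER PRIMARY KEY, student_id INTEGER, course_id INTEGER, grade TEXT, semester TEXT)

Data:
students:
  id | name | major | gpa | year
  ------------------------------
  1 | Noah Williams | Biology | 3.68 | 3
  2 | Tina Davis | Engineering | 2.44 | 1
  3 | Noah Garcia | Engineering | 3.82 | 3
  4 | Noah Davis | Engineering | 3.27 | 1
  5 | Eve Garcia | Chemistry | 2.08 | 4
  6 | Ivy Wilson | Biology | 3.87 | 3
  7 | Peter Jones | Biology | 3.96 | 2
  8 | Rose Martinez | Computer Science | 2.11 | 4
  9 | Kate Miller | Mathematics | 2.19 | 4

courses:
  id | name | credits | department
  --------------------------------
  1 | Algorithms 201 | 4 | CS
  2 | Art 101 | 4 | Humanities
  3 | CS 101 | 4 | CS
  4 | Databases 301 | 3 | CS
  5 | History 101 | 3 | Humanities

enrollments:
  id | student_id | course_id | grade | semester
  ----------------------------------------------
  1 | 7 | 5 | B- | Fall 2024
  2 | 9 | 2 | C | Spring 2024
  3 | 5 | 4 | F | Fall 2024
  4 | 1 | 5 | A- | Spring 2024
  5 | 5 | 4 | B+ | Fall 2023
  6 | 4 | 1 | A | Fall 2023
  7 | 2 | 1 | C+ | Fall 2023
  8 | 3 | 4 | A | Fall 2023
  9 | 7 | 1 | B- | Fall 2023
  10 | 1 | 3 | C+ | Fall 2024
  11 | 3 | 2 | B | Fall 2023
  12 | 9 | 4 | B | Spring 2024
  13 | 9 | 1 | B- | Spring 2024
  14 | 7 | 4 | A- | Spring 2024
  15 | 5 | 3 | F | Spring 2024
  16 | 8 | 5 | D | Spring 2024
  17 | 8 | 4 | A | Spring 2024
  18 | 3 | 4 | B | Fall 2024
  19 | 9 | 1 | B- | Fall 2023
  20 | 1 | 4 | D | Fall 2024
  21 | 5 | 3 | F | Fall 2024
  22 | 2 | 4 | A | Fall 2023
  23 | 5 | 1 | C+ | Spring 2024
SELECT year, COUNT(*) AS n FROM students GROUP BY year

Execution result:
year | n
1 | 2
2 | 1
3 | 3
4 | 3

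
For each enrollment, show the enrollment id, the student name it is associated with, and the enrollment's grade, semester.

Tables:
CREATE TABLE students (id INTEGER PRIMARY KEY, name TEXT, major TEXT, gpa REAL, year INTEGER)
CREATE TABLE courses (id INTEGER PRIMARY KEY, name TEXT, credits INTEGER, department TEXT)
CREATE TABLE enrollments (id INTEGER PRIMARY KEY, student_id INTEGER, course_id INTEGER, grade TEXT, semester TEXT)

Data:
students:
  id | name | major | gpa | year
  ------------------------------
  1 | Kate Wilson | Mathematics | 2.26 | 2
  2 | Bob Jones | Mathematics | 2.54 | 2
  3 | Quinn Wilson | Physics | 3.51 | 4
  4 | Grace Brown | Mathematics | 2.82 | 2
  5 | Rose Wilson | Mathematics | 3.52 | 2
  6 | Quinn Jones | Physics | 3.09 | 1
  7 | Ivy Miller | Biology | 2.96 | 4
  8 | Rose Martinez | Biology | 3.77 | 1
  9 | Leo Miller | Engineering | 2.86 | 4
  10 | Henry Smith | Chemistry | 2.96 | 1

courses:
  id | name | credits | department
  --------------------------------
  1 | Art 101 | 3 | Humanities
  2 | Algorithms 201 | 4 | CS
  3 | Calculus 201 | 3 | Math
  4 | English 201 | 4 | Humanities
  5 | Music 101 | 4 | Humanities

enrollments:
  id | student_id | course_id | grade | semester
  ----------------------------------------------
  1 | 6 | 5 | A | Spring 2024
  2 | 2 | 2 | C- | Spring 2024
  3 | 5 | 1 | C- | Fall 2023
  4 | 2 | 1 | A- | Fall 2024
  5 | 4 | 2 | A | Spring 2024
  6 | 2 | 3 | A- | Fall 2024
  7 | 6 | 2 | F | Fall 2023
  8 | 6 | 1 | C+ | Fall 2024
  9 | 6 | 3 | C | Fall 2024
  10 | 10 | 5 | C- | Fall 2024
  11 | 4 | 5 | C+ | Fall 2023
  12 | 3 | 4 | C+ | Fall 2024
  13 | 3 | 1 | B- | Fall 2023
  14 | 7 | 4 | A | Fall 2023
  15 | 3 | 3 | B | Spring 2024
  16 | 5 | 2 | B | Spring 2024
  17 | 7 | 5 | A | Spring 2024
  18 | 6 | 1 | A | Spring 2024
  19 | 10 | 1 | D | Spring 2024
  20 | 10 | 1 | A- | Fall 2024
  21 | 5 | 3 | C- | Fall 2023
SELECT c.id, p.name AS student, c.grade, c.semester FROM enrollments c JOIN students p ON c.student_id = p.id

Execution result:
id | student | grade | semester
1 | Quinn Jones | A | Spring 2024
2 | Bob Jones | C- | Spring 2024
3 | Rose Wilson | C- | Fall 2023
4 | Bob Jones | A- | Fall 2024
5 | Grace Brown | A | Spring 2024
6 | Bob Jones | A- | Fall 2024
7 | Quinn Jones | F | Fall 2023
8 | Quinn Jones | C+ | Fall 2024
9 | Quinn Jones | C | Fall 2024
10 | Henry Smith | C- | Fall 2024
11 | Grace Brown | C+ | Fall 2023
12 | Quinn Wilson | C+ | Fall 2024
13 | Quinn Wilson | B- | Fall 2023
14 | Ivy Miller | A | Fall 2023
15 | Quinn Wilson | B | Spring 2024
16 | Rose Wilson | B | Spring 2024
17 | Ivy Miller | A | Spring 2024
18 | Quinn Jones | A | Spring 2024
19 | Henry Smith | D | Spring 2024
20 | Henry Smith | A- | Fall 2024
21 | Rose Wilson | C- | Fall 2023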